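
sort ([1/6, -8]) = [-8, 1/6]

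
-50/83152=-25/41576 ≈ -0.000601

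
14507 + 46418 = 60925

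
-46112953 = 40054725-86167678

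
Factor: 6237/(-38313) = -1 * 7^1 * 43^(-1) = -7/43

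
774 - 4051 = -3277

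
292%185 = 107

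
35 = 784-749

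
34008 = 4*8502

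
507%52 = 39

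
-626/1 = -626 = -626.00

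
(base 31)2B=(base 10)73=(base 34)25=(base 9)81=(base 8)111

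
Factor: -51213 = -1*3^1*43^1*397^1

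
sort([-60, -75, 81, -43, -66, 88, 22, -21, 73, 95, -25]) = [-75, -66, -60, -43, -25, -21, 22, 73, 81, 88, 95]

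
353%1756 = 353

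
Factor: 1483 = 1483^1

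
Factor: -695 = -1 * 5^1 * 139^1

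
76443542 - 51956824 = 24486718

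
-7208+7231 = 23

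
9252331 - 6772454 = 2479877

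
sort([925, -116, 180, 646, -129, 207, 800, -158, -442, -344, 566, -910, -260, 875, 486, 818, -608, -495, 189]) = [-910, -608, -495, -442, -344, -260, -158, -129, -116, 180, 189, 207, 486, 566, 646, 800, 818, 875, 925]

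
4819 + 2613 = 7432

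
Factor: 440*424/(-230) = -1*2^5*11^1*23^(-1)*53^1 = -18656/23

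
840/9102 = 140/1517 ≈ 0.0923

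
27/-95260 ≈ -0.000283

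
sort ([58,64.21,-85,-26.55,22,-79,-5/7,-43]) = [-85,-79,-43,-26.55,-5/7,22,58,64.21]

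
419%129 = 32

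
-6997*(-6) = 41982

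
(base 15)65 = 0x5f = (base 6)235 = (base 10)95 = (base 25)3k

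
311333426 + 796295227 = 1107628653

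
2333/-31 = -75 - 8/31 ≈ -75.26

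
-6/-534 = 1/89 ≈ 0.0112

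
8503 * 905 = 7695215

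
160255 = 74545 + 85710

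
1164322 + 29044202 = 30208524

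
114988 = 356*323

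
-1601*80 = -128080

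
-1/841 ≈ -0.00119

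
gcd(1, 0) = 1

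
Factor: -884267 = -1 * 884267^1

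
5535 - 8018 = -2483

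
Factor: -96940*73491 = -1*2^2*3^1*5^1*11^1*17^1*37^1*131^2 = -7124217540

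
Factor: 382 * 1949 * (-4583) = -1 * 2^1 * 191^1 * 1949^1 * 4583^1 = -3412125994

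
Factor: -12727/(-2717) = 19^(-1) * 89^1 = 89/19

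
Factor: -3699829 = -1 * 7^1 * 17^1 * 31091^1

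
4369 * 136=594184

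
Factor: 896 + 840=2^3 * 7^1 * 31^1=1736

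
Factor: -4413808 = -1 * 2^4 * 7^1 * 39409^1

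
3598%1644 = 310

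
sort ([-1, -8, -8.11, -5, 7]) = [-8.11, -8, -5, -1, 7]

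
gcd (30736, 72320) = 1808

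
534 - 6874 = -6340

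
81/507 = 27/169 ≈ 0.160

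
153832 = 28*5494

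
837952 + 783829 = 1621781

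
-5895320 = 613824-6509144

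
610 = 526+84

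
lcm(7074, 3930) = 35370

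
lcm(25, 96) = 2400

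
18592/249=224/3 ≈ 74.67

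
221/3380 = 17/260≈0.0654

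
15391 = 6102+9289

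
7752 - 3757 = 3995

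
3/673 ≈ 0.00446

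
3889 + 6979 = 10868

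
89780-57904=31876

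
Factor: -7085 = -1 * 5^1 * 13^1 * 109^1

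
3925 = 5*785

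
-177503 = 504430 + -681933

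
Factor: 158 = 2^1*79^1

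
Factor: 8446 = 2^1*41^1*103^1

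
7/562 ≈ 0.0125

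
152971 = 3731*41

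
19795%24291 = 19795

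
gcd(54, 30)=6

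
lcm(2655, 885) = 2655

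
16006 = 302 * 53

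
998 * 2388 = 2383224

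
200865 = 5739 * 35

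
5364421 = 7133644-1769223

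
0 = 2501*0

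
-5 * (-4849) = 24245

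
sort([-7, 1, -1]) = [-7, -1, 1]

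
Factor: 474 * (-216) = -1 * 2^4 * 3^4 * 79^1 = -102384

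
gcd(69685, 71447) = 1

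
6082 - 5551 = 531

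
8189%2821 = 2547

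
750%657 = 93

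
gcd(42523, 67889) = 1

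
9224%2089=868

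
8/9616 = 1/1202 ≈ 0.000832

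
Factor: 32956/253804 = 7^1*11^1*593^(-1) = 77/593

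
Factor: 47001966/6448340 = 2^ (-1) * 3^1 * 5^ (-1) * 11^2 * 101^1 * 641^1 * 322417^ (-1) = 23500983/3224170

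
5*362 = 1810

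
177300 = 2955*60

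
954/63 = 106/7≈15.14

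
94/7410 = 47/3705 ≈ 0.0127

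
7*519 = 3633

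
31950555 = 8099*3945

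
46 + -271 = -225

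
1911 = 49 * 39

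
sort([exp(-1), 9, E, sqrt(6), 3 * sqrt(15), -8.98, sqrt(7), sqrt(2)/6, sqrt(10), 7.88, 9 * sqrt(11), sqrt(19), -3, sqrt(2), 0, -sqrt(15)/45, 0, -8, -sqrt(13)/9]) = [-8.98, -8, -3, -sqrt(13)/9, -sqrt(15)/45, 0, 0, sqrt(2)/6, exp(-1), sqrt(2), sqrt(6), sqrt(7), E, sqrt(10), sqrt(19), 7.88, 9, 3 * sqrt(15), 9 * sqrt(11)]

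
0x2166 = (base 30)9f0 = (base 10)8550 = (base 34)7dg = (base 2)10000101100110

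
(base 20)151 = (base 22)10h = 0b111110101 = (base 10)501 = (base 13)2c7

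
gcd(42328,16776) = 8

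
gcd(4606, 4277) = 329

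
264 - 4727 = -4463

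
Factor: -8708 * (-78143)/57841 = 2^2 * 13^1 * 311^1 * 6011^1 * 8263^(-1) = 97209892/8263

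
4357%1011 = 313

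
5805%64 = 45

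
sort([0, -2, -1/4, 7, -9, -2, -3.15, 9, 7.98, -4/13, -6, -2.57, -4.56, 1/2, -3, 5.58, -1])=[-9, -6, -4.56, -3.15, -3, -2.57, -2, -2, -1, -4/13, -1/4, 0, 1/2, 5.58, 7, 7.98, 9]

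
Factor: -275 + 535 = 2^2 * 5^1 * 13^1 = 260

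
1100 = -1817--2917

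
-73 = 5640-5713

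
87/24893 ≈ 0.00349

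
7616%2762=2092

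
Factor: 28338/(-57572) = -1*2^(-1)*3^1*37^(-1)*389^(-1)*4723^1 = -14169/28786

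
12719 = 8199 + 4520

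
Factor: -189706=-1*2^1*11^1*8623^1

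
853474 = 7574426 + -6720952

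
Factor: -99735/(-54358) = 2^(-1)*3^1*5^1*61^1*109^1*27179^(-1)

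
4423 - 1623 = 2800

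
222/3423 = 74/1141≈0.0649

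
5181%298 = 115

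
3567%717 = 699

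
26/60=13/30 ≈ 0.433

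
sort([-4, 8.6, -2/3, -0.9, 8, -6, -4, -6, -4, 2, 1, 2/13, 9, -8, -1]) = [-8, -6, -6, -4, -4, -4, -1, -0.9, -2/3, 2/13, 1, 2, 8, 8.6, 9]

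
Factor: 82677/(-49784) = -1 * 2^(-3) * 3^1 * 7^(-1) * 31^1 = -93/56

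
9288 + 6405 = 15693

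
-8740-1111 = -9851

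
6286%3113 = 60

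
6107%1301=903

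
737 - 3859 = -3122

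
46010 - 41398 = 4612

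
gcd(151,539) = 1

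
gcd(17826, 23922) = 6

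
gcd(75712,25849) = 1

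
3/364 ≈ 0.00824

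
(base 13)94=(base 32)3p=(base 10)121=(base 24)51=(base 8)171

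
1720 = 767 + 953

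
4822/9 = 535 + 7/9 ≈ 535.78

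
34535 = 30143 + 4392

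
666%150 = 66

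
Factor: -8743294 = -1 * 2^1 * 7^1 * 624521^1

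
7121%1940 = 1301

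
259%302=259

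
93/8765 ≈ 0.0106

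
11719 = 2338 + 9381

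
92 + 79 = 171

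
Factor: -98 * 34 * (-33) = 2^2 * 3^1 * 7^2 * 11^1 * 17^1 = 109956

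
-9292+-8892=-18184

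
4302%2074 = 154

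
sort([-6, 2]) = [-6, 2]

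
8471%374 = 243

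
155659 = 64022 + 91637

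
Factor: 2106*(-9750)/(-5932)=3^5*5^3*13^2*1483^(-1)=5133375/1483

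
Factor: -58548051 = -1 * 3^2 * 17^1 * 139^1 * 2753^1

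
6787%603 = 154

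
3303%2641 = 662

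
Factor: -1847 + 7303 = 2^4 * 11^1 * 31^1 = 5456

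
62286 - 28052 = 34234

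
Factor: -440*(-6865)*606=2^4*3^1*5^2*11^1*101^1*1373^1=1830483600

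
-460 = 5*(-92)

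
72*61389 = 4420008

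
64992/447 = 145 + 59/149 ≈ 145.40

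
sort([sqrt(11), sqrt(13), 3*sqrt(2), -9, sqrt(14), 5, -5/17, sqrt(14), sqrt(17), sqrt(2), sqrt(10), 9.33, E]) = [-9, -5/17, sqrt(2), E, sqrt(10), sqrt(11), sqrt(13), sqrt(14), sqrt(14), sqrt(17), 3*sqrt(2), 5, 9.33]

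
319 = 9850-9531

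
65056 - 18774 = 46282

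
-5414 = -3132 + -2282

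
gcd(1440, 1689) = 3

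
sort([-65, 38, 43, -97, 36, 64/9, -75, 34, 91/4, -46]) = [-97, -75, -65, -46, 64/9, 91/4, 34, 36, 38, 43]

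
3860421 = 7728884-3868463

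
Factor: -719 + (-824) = -1 * 1543^1 = -1543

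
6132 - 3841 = 2291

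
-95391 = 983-96374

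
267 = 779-512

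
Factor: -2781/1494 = -1*2^(-1)*3^1*83^(-1)*103^1 = -309/166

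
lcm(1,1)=1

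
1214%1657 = 1214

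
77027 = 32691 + 44336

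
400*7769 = 3107600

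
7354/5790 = 1 + 782/2895≈1.27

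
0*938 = 0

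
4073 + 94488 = 98561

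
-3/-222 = 1/74 ≈ 0.0135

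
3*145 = 435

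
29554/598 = 14777/299 ≈ 49.42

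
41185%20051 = 1083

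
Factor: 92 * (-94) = -1 * 2^3 * 23^1 * 47^1 = -8648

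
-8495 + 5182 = -3313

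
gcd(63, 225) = 9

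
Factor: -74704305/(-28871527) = 3^1*5^1*13^1*271^(-1)*106537^(-1)*383099^1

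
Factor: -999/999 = -1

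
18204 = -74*(-246)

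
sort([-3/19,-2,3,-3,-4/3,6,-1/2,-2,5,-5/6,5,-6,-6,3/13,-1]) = [-6,-6,-3,-2,-2,-4/3,-1,-5/6,-1/2,-3/19,3/13,3,5,5,6]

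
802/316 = 401/158 ≈ 2.54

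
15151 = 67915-52764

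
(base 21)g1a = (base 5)211322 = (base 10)7087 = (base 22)ee3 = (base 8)15657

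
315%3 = 0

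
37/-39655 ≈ -0.000933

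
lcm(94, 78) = 3666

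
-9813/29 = -338 - 11/29 ≈ -338.38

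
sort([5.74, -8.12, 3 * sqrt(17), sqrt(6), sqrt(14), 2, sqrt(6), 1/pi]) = [-8.12, 1/pi, 2, sqrt(6), sqrt(6), sqrt(14), 5.74, 3 * sqrt(17)]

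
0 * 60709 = 0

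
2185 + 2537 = 4722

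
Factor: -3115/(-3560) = 2^(-3)*7^1 = 7/8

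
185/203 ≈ 0.911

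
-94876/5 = -18975 - 1/5 = -18975.20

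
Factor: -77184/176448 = -1 * 2^1 * 3^1 * 67^1 * 919^(-1) = -402/919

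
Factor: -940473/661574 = -1 * 2^(-1) * 3^2 * 83^1 * 1259^1 * 330787^(-1)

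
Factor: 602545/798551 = 5^1*13^(-1)*19^(-1)*37^1*53^(-1)*61^(-1)*3257^1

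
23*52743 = 1213089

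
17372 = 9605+7767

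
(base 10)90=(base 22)42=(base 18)50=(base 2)1011010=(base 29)33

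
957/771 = 1 + 62/257 ≈ 1.24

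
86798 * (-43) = -3732314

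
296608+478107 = 774715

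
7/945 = 1/135 ≈ 0.00741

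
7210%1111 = 544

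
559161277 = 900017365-340856088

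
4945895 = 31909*155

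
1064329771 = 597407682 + 466922089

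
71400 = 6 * 11900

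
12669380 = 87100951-74431571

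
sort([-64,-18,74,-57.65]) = [-64,-57.65,-18,74]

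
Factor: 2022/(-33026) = -1*3^1*7^(-2) = -3/49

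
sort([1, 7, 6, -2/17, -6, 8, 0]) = [-6, -2/17, 0, 1, 6, 7, 8]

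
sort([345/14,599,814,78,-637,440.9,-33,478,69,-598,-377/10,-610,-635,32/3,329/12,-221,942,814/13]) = [-637,-635,-610,-598,-221,-377/10,-33,32/3,345/14,329/12,814/13,69,78,440.9,478,599,814,942]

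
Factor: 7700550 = 2^1*3^1*5^2*11^1*13^1*359^1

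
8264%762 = 644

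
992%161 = 26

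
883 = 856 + 27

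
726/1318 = 363/659 ≈ 0.551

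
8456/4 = 2114 = 2114.00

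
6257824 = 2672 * 2342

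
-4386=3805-8191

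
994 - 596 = 398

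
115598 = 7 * 16514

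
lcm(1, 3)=3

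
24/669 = 8/223 ≈ 0.0359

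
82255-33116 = 49139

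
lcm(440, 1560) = 17160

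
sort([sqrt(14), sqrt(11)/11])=[sqrt(11)/11, sqrt(14)]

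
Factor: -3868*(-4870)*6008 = 2^6*5^1*487^1*751^1*967^1 = 113173657280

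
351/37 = 9+18/37 ≈ 9.49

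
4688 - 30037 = -25349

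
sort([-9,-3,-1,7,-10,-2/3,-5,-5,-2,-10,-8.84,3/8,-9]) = [-10,-10,-9,-9,-8.84,-5,-5,-3,-2,-1,-2/3,3/8,7]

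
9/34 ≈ 0.265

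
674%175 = 149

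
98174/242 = 405 + 82/121 ≈ 405.68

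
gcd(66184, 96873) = 1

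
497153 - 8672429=-8175276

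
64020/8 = 8002+1/2 = 8002.50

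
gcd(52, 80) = 4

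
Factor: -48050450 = -1*2^1*5^2*7^1*23^1*47^1*127^1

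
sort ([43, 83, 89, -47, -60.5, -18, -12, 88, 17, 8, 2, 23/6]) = [-60.5, -47, -18, -12, 2, 23/6, 8, 17, 43, 83, 88, 89]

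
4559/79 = 57 + 56/79 ≈ 57.71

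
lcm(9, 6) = 18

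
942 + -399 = 543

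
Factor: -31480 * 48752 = -1 * 2^7 * 5^1 * 11^1 * 277^1 * 787^1 = -1534712960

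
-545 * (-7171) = 3908195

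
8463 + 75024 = 83487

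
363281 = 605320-242039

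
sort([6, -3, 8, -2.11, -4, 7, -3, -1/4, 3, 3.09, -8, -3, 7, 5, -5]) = [-8, -5, -4, -3, -3, -3, -2.11, -1/4, 3, 3.09, 5, 6, 7, 7, 8]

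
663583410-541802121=121781289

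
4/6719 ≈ 0.000595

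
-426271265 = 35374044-461645309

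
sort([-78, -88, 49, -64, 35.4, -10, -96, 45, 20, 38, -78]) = [-96, -88, -78, -78, -64, -10, 20, 35.4, 38, 45, 49]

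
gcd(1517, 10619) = 1517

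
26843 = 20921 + 5922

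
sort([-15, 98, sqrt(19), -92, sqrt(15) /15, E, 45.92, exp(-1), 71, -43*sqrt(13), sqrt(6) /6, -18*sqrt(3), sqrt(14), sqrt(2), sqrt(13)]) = [-43*sqrt(13), -92, -18*sqrt(3), -15, sqrt(15) /15, exp(-1), sqrt(6) /6, sqrt(2), E, sqrt(13), sqrt(14), sqrt(19), 45.92, 71, 98]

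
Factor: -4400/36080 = -1*5^1*41^(-1) = -5/41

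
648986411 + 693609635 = 1342596046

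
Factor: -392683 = -1*17^1*23099^1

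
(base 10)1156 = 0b10010000100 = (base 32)144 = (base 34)100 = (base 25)1l6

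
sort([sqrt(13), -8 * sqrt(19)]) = [-8 * sqrt(19), sqrt(13)]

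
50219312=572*87796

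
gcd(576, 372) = 12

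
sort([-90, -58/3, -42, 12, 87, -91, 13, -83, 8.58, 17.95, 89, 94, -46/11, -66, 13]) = [-91, -90, -83, -66, -42, -58/3, -46/11, 8.58, 12, 13, 13, 17.95, 87, 89, 94]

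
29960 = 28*1070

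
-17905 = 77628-95533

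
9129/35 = 260 + 29/35≈260.83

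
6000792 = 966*6212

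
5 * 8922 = 44610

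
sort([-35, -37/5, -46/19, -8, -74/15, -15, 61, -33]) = [-35, -33, -15, -8, -37/5, -74/15, -46/19, 61]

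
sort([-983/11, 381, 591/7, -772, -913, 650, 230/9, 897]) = [-913, -772, -983/11, 230/9, 591/7, 381, 650, 897]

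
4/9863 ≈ 0.000406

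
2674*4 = 10696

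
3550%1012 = 514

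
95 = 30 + 65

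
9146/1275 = 7 + 13/75 ≈ 7.17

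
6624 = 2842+3782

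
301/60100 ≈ 0.00501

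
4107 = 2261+1846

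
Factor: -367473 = -1*3^1*347^1*353^1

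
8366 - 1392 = 6974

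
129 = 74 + 55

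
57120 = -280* (-204)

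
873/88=9 + 81/88 ≈ 9.92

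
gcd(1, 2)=1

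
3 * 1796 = 5388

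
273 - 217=56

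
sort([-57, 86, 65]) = [-57, 65, 86]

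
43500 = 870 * 50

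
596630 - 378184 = 218446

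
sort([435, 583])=[435, 583]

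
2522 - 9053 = -6531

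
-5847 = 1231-7078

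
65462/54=32731/27 ≈ 1212.26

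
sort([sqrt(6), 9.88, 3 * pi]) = [sqrt(6), 3 * pi, 9.88]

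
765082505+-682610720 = 82471785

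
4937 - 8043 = -3106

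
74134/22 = 3369 + 8/11≈3369.73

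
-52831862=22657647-75489509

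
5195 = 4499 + 696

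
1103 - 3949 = -2846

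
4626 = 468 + 4158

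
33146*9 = 298314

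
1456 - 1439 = 17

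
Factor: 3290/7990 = 7^1*17^(-1) = 7/17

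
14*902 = 12628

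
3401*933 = 3173133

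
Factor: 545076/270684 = 3^1 * 7^2 * 73^(-1) = 147/73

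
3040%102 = 82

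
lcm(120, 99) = 3960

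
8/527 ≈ 0.0152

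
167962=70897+97065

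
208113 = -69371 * (-3)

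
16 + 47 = 63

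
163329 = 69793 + 93536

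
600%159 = 123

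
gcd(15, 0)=15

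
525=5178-4653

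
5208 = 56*93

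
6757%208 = 101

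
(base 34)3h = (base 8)167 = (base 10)119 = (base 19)65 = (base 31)3q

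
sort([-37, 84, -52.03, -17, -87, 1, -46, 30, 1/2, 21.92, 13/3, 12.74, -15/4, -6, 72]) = [-87, -52.03, -46, -37, -17, -6, -15/4, 1/2, 1, 13/3, 12.74, 21.92, 30, 72, 84]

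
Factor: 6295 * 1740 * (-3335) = -1 * 2^2 * 3^1 * 5^3 * 23^1 * 29^2 * 1259^1 = -36529255500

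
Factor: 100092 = 2^2*3^1*19^1*439^1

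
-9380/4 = -2345 = -2345.00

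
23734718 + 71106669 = 94841387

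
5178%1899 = 1380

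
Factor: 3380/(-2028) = -1*3^(-1)*5^1 = -5/3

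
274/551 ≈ 0.497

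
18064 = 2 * 9032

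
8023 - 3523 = 4500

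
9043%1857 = 1615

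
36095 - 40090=-3995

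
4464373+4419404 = 8883777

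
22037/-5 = -4407 - 2/5 = -4407.40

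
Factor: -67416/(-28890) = 2^2*3^(-2)*5^(-1)*53^2*107^(-1) = 11236/4815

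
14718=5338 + 9380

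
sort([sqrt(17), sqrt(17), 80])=[sqrt(17), sqrt(17), 80]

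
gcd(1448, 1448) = 1448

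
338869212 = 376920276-38051064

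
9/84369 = 3/28123 ≈ 0.000107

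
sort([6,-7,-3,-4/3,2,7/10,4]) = [-7,-3,-4/3,7/10,2,4,6]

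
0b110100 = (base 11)48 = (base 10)52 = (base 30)1m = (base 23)26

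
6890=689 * 10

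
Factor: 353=353^1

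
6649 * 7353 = 48890097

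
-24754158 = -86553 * 286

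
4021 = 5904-1883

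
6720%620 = 520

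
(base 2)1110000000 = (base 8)1600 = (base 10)896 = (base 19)293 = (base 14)480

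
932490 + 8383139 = 9315629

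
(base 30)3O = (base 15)79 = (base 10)114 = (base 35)39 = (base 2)1110010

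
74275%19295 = 16390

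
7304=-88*(-83)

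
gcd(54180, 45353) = 7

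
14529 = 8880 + 5649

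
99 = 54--45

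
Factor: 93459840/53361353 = 2^7*3^1*5^1*1093^(-1)*48677^1*48821^(-1)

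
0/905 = 0 = 0.00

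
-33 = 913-946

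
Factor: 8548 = 2^2 * 2137^1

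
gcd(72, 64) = 8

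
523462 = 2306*227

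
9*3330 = 29970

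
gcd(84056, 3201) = 1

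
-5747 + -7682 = -13429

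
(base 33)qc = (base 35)ou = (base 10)870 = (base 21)1k9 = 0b1101100110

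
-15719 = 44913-60632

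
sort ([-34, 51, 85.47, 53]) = [-34, 51, 53, 85.47]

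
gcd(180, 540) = 180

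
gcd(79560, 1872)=936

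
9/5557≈0.00162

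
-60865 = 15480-76345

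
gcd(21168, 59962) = 14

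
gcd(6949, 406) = 1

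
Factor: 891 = 3^4*11^1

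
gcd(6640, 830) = 830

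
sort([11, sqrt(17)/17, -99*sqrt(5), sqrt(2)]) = [-99*sqrt(5), sqrt(17)/17, sqrt(2), 11]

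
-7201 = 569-7770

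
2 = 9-7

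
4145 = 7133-2988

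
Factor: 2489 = 19^1*131^1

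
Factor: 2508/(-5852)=-1*3^1*7^(-1)=-3/7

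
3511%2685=826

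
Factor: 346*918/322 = 2^1*3^3*7^(-1)*17^1*23^(-1)*173^1 = 158814/161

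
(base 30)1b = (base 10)41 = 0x29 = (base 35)16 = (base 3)1112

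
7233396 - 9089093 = -1855697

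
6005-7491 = -1486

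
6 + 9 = 15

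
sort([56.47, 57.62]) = [56.47, 57.62]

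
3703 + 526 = 4229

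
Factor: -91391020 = -1*2^2*5^1*7^1*439^1*1487^1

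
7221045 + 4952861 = 12173906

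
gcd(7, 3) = 1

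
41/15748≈0.00260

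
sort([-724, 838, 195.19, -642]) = [-724, -642, 195.19, 838]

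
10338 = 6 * 1723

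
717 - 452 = 265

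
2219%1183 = 1036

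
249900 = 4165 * 60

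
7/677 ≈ 0.0103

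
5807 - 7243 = -1436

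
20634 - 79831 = -59197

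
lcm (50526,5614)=50526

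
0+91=91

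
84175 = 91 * 925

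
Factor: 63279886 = 2^1*71^1*445633^1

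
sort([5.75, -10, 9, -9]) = [-10, -9, 5.75, 9]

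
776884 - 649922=126962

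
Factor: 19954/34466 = 11^1*19^ (-1) = 11/19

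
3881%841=517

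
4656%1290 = 786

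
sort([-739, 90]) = [-739, 90]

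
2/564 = 1/282 ≈ 0.00355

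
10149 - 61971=-51822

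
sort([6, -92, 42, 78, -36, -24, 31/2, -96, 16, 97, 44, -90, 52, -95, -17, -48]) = [-96, -95, -92, -90, -48, -36, -24, -17, 6, 31/2, 16, 42, 44, 52, 78, 97]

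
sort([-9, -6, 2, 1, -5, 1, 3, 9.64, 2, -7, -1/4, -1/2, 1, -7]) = [-9, -7, -7, -6, -5, -1/2, -1/4, 1, 1, 1, 2, 2, 3, 9.64]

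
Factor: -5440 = -1*2^6*5^1*17^1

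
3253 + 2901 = 6154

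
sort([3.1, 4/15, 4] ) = [4/15, 3.1, 4] 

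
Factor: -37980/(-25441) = 2^2*3^2*5^1*13^(-1)*19^(-1)*103^(-1)*211^1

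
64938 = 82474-17536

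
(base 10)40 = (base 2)101000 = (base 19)22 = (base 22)1i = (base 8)50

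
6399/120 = 2133/40 ≈ 53.33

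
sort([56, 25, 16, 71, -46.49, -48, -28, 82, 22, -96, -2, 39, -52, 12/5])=[-96, -52, -48, -46.49, -28, -2, 12/5, 16, 22, 25, 39, 56, 71, 82]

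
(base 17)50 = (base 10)85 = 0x55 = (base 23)3g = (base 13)67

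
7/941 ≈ 0.00744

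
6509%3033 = 443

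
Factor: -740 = -1*2^2*5^1*37^1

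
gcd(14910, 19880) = 4970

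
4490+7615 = 12105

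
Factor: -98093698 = -1*2^1*103^1*476183^1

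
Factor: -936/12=-1 * 2^1 * 3^1 * 13^1=-78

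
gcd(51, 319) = 1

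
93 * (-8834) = -821562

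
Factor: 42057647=139^1*302573^1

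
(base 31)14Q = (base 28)1BJ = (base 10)1111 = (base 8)2127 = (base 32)12N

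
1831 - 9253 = -7422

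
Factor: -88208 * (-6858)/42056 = 2^2 * 3^3 * 7^(-1) * 37^1 * 127^1 * 149^1 * 751^(-1) = 75616308/5257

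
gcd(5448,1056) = 24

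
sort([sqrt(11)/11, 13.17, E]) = [sqrt(11)/11, E, 13.17]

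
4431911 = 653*6787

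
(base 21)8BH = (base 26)5F6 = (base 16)EC0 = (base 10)3776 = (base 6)25252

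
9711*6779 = 65830869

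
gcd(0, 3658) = 3658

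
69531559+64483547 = 134015106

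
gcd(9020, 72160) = 9020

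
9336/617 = 15 + 81/617 ≈ 15.13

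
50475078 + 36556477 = 87031555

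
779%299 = 181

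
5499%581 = 270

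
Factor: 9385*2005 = 5^2*401^1*1877^1 = 18816925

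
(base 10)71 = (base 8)107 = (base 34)23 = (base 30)2b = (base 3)2122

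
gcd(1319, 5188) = 1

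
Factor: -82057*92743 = -1*7^1*31^1*2647^1*13249^1 = -7610212351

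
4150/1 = 4150 = 4150.00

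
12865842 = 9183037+3682805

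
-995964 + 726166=-269798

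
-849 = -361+-488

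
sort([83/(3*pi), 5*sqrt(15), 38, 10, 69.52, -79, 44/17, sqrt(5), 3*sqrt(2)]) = [-79, sqrt(5), 44/17, 3*sqrt(2), 83/(3*pi), 10, 5*sqrt(15), 38, 69.52]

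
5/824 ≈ 0.00607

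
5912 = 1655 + 4257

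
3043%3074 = 3043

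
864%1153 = 864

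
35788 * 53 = 1896764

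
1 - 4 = -3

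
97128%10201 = 5319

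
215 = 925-710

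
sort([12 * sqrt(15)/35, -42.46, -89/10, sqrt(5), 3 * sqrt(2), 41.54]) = [-42.46, -89/10, 12 * sqrt(15)/35, sqrt(5), 3 * sqrt(2), 41.54]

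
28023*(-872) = -24436056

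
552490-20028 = 532462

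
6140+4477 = 10617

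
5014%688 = 198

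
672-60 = 612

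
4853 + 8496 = 13349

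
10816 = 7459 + 3357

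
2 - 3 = -1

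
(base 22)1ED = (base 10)805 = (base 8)1445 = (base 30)QP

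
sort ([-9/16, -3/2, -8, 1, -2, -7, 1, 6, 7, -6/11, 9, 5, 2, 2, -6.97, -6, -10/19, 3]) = [-8, -7, -6.97, -6, -2, -3/2, -9/16, -6/11, -10/19, 1, 1, 2, 2, 3, 5, 6, 7, 9]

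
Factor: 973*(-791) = -1*7^2*113^1*139^1 = -769643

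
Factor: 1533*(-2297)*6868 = -1*2^2*3^1*7^1*17^1*73^1*101^1*2297^1 = -24184295268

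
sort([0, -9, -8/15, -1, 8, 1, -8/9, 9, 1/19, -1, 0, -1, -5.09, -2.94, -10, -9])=[-10, -9, -9, -5.09, -2.94, -1, -1, -1, -8/9, -8/15, 0, 0, 1/19, 1, 8, 9]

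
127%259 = 127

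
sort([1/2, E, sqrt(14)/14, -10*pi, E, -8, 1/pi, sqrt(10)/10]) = [-10*pi, -8, sqrt(14)/14, sqrt(10)/10, 1/pi, 1/2, E, E]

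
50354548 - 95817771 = -45463223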